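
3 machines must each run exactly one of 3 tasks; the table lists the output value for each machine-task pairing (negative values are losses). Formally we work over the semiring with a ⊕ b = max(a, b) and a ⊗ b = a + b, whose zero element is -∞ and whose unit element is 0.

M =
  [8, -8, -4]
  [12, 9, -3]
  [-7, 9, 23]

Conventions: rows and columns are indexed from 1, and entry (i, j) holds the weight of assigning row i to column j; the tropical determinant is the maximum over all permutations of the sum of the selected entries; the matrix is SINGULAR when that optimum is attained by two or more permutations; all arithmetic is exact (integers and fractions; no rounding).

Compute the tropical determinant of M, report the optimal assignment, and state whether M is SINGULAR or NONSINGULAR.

σ = (1, 2, 3): 8 + 9 + 23 = 40
σ = (1, 3, 2): 8 + (-3) + 9 = 14
σ = (2, 1, 3): (-8) + 12 + 23 = 27
σ = (2, 3, 1): (-8) + (-3) + (-7) = -18
σ = (3, 1, 2): (-4) + 12 + 9 = 17
σ = (3, 2, 1): (-4) + 9 + (-7) = -2
Optimal value attained by: σ = (1, 2, 3).
Answer: det⊕(M) = 40; verdict: NONSINGULAR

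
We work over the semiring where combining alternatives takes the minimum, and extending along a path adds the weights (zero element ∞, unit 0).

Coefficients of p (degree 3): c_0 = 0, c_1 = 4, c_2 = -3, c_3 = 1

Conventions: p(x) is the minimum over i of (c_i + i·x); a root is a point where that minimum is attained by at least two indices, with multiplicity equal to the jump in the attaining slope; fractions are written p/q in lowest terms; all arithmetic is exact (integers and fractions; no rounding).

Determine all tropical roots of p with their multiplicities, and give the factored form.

hull edge (i=0, c=0) to (i=2, c=-3): slope -3/2, span 2
hull edge (i=2, c=-3) to (i=3, c=1): slope 4, span 1
Factored form: p(x) = 1 ⊗ (x ⊕ (-4)) ⊗ (x ⊕ 3/2) ⊗ (x ⊕ 3/2)
Answer: roots = -4 (mult 1), 3/2 (mult 2)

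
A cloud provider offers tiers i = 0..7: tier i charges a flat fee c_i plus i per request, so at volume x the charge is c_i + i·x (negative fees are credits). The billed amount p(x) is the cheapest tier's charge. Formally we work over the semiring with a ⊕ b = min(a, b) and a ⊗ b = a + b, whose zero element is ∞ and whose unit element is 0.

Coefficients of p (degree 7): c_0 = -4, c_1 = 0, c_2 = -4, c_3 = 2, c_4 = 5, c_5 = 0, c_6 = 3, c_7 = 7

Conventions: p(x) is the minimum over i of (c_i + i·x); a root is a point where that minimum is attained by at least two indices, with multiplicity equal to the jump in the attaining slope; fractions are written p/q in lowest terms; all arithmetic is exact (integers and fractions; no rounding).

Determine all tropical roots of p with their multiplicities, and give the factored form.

hull edge (i=0, c=-4) to (i=2, c=-4): slope 0, span 2
hull edge (i=2, c=-4) to (i=5, c=0): slope 4/3, span 3
hull edge (i=5, c=0) to (i=6, c=3): slope 3, span 1
hull edge (i=6, c=3) to (i=7, c=7): slope 4, span 1
Factored form: p(x) = 7 ⊗ (x ⊕ (-4)) ⊗ (x ⊕ (-3)) ⊗ (x ⊕ (-4/3)) ⊗ (x ⊕ (-4/3)) ⊗ (x ⊕ (-4/3)) ⊗ (x ⊕ 0) ⊗ (x ⊕ 0)
Answer: roots = -4 (mult 1), -3 (mult 1), -4/3 (mult 3), 0 (mult 2)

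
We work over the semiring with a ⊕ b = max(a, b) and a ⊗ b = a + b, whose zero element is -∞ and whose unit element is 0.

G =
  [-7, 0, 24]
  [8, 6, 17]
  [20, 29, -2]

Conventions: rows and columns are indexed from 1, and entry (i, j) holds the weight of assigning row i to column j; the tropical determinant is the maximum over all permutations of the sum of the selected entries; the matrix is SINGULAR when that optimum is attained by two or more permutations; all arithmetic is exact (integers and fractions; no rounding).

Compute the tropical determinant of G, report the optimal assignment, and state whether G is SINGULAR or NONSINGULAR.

σ = (1, 2, 3): (-7) + 6 + (-2) = -3
σ = (1, 3, 2): (-7) + 17 + 29 = 39
σ = (2, 1, 3): 0 + 8 + (-2) = 6
σ = (2, 3, 1): 0 + 17 + 20 = 37
σ = (3, 1, 2): 24 + 8 + 29 = 61
σ = (3, 2, 1): 24 + 6 + 20 = 50
Optimal value attained by: σ = (3, 1, 2).
Answer: det⊕(G) = 61; verdict: NONSINGULAR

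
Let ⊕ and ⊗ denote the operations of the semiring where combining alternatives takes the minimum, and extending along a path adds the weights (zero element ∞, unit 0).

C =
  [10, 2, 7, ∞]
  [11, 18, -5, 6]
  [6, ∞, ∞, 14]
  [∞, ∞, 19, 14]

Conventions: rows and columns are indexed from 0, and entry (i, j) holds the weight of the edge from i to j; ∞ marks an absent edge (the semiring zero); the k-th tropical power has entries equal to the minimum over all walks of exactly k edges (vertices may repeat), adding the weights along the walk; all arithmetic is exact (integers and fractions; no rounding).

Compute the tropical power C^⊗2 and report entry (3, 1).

C^⊗2:
  [13, 12, -3, 8]
  [1, 13, 13, 9]
  [16, 8, 13, 28]
  [25, ∞, 33, 28]
Key observation: no walk of exactly 2 edges connects these vertices, so the entry is the semiring zero.
Answer: (C^⊗2)[3][1] = ∞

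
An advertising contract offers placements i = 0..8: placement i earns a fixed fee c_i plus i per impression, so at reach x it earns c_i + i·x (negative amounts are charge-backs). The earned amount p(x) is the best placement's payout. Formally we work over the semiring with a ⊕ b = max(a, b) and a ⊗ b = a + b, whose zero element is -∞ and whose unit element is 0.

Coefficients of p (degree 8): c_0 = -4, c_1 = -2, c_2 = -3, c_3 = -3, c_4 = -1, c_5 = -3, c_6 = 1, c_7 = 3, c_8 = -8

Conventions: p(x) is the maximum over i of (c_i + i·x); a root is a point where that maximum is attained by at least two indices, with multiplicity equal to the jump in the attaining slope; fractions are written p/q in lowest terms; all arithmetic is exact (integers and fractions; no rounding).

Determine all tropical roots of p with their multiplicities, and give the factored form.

hull edge (i=0, c=-4) to (i=1, c=-2): slope 2, span 1
hull edge (i=1, c=-2) to (i=7, c=3): slope 5/6, span 6
hull edge (i=7, c=3) to (i=8, c=-8): slope -11, span 1
Factored form: p(x) = -8 ⊗ (x ⊕ (-2)) ⊗ (x ⊕ (-5/6)) ⊗ (x ⊕ (-5/6)) ⊗ (x ⊕ (-5/6)) ⊗ (x ⊕ (-5/6)) ⊗ (x ⊕ (-5/6)) ⊗ (x ⊕ (-5/6)) ⊗ (x ⊕ 11)
Answer: roots = -2 (mult 1), -5/6 (mult 6), 11 (mult 1)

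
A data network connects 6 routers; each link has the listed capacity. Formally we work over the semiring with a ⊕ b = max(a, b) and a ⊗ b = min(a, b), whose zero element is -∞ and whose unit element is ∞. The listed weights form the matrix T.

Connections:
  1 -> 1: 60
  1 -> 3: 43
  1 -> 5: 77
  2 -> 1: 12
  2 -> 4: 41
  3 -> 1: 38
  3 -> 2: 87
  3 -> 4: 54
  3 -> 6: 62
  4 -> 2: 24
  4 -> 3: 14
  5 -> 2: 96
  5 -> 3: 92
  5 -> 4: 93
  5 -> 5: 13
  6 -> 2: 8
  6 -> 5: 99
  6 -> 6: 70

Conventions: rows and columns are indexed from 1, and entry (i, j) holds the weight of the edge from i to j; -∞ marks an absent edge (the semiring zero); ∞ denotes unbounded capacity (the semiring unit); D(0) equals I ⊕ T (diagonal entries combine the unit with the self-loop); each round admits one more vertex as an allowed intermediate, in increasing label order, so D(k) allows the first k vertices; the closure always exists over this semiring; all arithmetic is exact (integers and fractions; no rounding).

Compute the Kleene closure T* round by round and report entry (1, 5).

D(0):
  [∞, -∞, 43, -∞, 77, -∞]
  [12, ∞, -∞, 41, -∞, -∞]
  [38, 87, ∞, 54, -∞, 62]
  [-∞, 24, 14, ∞, -∞, -∞]
  [-∞, 96, 92, 93, ∞, -∞]
  [-∞, 8, -∞, -∞, 99, ∞]
D(1):
  [∞, -∞, 43, -∞, 77, -∞]
  [12, ∞, 12, 41, 12, -∞]
  [38, 87, ∞, 54, 38, 62]
  [-∞, 24, 14, ∞, -∞, -∞]
  [-∞, 96, 92, 93, ∞, -∞]
  [-∞, 8, -∞, -∞, 99, ∞]
D(2):
  [∞, -∞, 43, -∞, 77, -∞]
  [12, ∞, 12, 41, 12, -∞]
  [38, 87, ∞, 54, 38, 62]
  [12, 24, 14, ∞, 12, -∞]
  [12, 96, 92, 93, ∞, -∞]
  [8, 8, 8, 8, 99, ∞]
D(3):
  [∞, 43, 43, 43, 77, 43]
  [12, ∞, 12, 41, 12, 12]
  [38, 87, ∞, 54, 38, 62]
  [14, 24, 14, ∞, 14, 14]
  [38, 96, 92, 93, ∞, 62]
  [8, 8, 8, 8, 99, ∞]
D(4):
  [∞, 43, 43, 43, 77, 43]
  [14, ∞, 14, 41, 14, 14]
  [38, 87, ∞, 54, 38, 62]
  [14, 24, 14, ∞, 14, 14]
  [38, 96, 92, 93, ∞, 62]
  [8, 8, 8, 8, 99, ∞]
D(5):
  [∞, 77, 77, 77, 77, 62]
  [14, ∞, 14, 41, 14, 14]
  [38, 87, ∞, 54, 38, 62]
  [14, 24, 14, ∞, 14, 14]
  [38, 96, 92, 93, ∞, 62]
  [38, 96, 92, 93, 99, ∞]
D(6):
  [∞, 77, 77, 77, 77, 62]
  [14, ∞, 14, 41, 14, 14]
  [38, 87, ∞, 62, 62, 62]
  [14, 24, 14, ∞, 14, 14]
  [38, 96, 92, 93, ∞, 62]
  [38, 96, 92, 93, 99, ∞]
Answer: T*[1][5] = 77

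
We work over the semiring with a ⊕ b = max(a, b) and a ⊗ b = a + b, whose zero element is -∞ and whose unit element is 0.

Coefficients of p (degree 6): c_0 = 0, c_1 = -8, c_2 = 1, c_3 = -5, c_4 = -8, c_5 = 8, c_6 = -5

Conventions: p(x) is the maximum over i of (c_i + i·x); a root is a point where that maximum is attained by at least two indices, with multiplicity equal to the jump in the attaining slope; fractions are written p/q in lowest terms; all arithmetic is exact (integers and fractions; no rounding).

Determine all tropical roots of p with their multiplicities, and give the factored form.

hull edge (i=0, c=0) to (i=5, c=8): slope 8/5, span 5
hull edge (i=5, c=8) to (i=6, c=-5): slope -13, span 1
Factored form: p(x) = -5 ⊗ (x ⊕ (-8/5)) ⊗ (x ⊕ (-8/5)) ⊗ (x ⊕ (-8/5)) ⊗ (x ⊕ (-8/5)) ⊗ (x ⊕ (-8/5)) ⊗ (x ⊕ 13)
Answer: roots = -8/5 (mult 5), 13 (mult 1)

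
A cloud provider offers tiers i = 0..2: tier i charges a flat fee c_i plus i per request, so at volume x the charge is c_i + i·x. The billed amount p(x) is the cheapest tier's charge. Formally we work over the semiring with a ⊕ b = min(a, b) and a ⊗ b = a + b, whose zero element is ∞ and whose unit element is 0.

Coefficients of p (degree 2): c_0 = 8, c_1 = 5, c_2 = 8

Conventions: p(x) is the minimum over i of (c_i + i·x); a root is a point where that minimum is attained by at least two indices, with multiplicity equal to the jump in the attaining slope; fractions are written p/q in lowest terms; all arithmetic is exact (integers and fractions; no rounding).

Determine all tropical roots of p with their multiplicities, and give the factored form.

hull edge (i=0, c=8) to (i=1, c=5): slope -3, span 1
hull edge (i=1, c=5) to (i=2, c=8): slope 3, span 1
Factored form: p(x) = 8 ⊗ (x ⊕ (-3)) ⊗ (x ⊕ 3)
Answer: roots = -3 (mult 1), 3 (mult 1)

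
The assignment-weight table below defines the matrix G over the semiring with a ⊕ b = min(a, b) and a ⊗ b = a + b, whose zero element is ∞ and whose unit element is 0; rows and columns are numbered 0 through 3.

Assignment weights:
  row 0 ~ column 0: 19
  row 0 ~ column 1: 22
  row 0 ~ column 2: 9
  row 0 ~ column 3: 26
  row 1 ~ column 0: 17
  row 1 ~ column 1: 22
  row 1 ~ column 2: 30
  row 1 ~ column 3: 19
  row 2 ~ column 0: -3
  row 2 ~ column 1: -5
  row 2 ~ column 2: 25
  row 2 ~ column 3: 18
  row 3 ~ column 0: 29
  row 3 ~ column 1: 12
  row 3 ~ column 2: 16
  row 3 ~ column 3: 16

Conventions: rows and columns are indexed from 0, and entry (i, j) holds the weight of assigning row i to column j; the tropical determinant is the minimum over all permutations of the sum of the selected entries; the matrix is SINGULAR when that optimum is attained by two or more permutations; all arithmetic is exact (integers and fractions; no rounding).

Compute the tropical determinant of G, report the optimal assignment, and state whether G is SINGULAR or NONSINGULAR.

σ = (0, 1, 2, 3): 19 + 22 + 25 + 16 = 82
σ = (0, 1, 3, 2): 19 + 22 + 18 + 16 = 75
σ = (0, 2, 1, 3): 19 + 30 + (-5) + 16 = 60
σ = (0, 2, 3, 1): 19 + 30 + 18 + 12 = 79
σ = (0, 3, 1, 2): 19 + 19 + (-5) + 16 = 49
σ = (0, 3, 2, 1): 19 + 19 + 25 + 12 = 75
σ = (1, 0, 2, 3): 22 + 17 + 25 + 16 = 80
σ = (1, 0, 3, 2): 22 + 17 + 18 + 16 = 73
σ = (1, 2, 0, 3): 22 + 30 + (-3) + 16 = 65
σ = (1, 2, 3, 0): 22 + 30 + 18 + 29 = 99
σ = (1, 3, 0, 2): 22 + 19 + (-3) + 16 = 54
σ = (1, 3, 2, 0): 22 + 19 + 25 + 29 = 95
σ = (2, 0, 1, 3): 9 + 17 + (-5) + 16 = 37
σ = (2, 0, 3, 1): 9 + 17 + 18 + 12 = 56
σ = (2, 1, 0, 3): 9 + 22 + (-3) + 16 = 44
σ = (2, 1, 3, 0): 9 + 22 + 18 + 29 = 78
σ = (2, 3, 0, 1): 9 + 19 + (-3) + 12 = 37
σ = (2, 3, 1, 0): 9 + 19 + (-5) + 29 = 52
σ = (3, 0, 1, 2): 26 + 17 + (-5) + 16 = 54
σ = (3, 0, 2, 1): 26 + 17 + 25 + 12 = 80
σ = (3, 1, 0, 2): 26 + 22 + (-3) + 16 = 61
σ = (3, 1, 2, 0): 26 + 22 + 25 + 29 = 102
σ = (3, 2, 0, 1): 26 + 30 + (-3) + 12 = 65
σ = (3, 2, 1, 0): 26 + 30 + (-5) + 29 = 80
Optimal value attained by: σ = (2, 0, 1, 3).
Answer: det⊕(G) = 37; verdict: SINGULAR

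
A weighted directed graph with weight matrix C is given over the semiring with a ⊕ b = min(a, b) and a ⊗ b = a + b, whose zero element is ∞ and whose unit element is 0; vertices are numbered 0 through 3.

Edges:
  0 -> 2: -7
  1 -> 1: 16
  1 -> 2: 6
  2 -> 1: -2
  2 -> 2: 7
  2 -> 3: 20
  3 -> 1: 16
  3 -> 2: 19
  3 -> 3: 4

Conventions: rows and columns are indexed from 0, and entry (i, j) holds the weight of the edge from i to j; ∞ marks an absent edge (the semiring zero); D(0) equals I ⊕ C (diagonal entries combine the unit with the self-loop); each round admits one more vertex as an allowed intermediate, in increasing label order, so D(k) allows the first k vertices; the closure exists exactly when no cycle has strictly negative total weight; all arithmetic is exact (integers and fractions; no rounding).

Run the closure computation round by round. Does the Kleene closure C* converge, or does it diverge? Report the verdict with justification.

D(0):
  [0, ∞, -7, ∞]
  [∞, 0, 6, ∞]
  [∞, -2, 0, 20]
  [∞, 16, 19, 0]
D(1):
  [0, ∞, -7, ∞]
  [∞, 0, 6, ∞]
  [∞, -2, 0, 20]
  [∞, 16, 19, 0]
D(2):
  [0, ∞, -7, ∞]
  [∞, 0, 6, ∞]
  [∞, -2, 0, 20]
  [∞, 16, 19, 0]
D(3):
  [0, -9, -7, 13]
  [∞, 0, 6, 26]
  [∞, -2, 0, 20]
  [∞, 16, 19, 0]
D(4):
  [0, -9, -7, 13]
  [∞, 0, 6, 26]
  [∞, -2, 0, 20]
  [∞, 16, 19, 0]
Key observation: every diagonal entry stays at the unit through all rounds, so no improving cycle exists.
Answer: CONVERGES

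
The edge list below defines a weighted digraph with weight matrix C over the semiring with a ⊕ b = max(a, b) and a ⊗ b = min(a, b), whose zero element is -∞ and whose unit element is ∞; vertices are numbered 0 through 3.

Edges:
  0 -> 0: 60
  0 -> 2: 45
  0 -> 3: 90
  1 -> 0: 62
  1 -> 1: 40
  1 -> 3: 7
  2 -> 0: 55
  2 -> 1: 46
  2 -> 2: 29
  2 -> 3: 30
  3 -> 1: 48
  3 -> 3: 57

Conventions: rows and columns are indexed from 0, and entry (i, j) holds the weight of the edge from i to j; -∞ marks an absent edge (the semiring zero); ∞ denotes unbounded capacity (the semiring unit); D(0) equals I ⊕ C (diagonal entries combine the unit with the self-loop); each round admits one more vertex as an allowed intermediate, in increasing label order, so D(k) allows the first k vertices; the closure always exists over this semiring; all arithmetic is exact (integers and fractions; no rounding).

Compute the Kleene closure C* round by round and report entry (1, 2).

D(0):
  [∞, -∞, 45, 90]
  [62, ∞, -∞, 7]
  [55, 46, ∞, 30]
  [-∞, 48, -∞, ∞]
D(1):
  [∞, -∞, 45, 90]
  [62, ∞, 45, 62]
  [55, 46, ∞, 55]
  [-∞, 48, -∞, ∞]
D(2):
  [∞, -∞, 45, 90]
  [62, ∞, 45, 62]
  [55, 46, ∞, 55]
  [48, 48, 45, ∞]
D(3):
  [∞, 45, 45, 90]
  [62, ∞, 45, 62]
  [55, 46, ∞, 55]
  [48, 48, 45, ∞]
D(4):
  [∞, 48, 45, 90]
  [62, ∞, 45, 62]
  [55, 48, ∞, 55]
  [48, 48, 45, ∞]
Answer: C*[1][2] = 45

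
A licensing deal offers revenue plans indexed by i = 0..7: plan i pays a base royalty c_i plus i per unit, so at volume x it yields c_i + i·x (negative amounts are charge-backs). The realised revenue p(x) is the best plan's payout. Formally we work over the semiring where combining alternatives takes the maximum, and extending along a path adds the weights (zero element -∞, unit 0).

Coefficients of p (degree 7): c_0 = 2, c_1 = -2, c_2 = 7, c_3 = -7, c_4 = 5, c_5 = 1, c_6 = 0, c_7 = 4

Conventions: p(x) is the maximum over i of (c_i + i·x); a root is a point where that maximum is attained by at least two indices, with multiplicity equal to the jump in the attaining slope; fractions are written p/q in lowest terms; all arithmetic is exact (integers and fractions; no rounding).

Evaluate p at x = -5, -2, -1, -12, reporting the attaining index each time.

p(-5) = max(2+0·(-5)=2, -2+1·(-5)=-7, 7+2·(-5)=-3, -7+3·(-5)=-22, 5+4·(-5)=-15, 1+5·(-5)=-24, 0+6·(-5)=-30, 4+7·(-5)=-31) = 2 (attained by i=0)
p(-2) = max(2+0·(-2)=2, -2+1·(-2)=-4, 7+2·(-2)=3, -7+3·(-2)=-13, 5+4·(-2)=-3, 1+5·(-2)=-9, 0+6·(-2)=-12, 4+7·(-2)=-10) = 3 (attained by i=2)
p(-1) = max(2+0·(-1)=2, -2+1·(-1)=-3, 7+2·(-1)=5, -7+3·(-1)=-10, 5+4·(-1)=1, 1+5·(-1)=-4, 0+6·(-1)=-6, 4+7·(-1)=-3) = 5 (attained by i=2)
p(-12) = max(2+0·(-12)=2, -2+1·(-12)=-14, 7+2·(-12)=-17, -7+3·(-12)=-43, 5+4·(-12)=-43, 1+5·(-12)=-59, 0+6·(-12)=-72, 4+7·(-12)=-80) = 2 (attained by i=0)
Answer: p(-5) = 2; p(-2) = 3; p(-1) = 5; p(-12) = 2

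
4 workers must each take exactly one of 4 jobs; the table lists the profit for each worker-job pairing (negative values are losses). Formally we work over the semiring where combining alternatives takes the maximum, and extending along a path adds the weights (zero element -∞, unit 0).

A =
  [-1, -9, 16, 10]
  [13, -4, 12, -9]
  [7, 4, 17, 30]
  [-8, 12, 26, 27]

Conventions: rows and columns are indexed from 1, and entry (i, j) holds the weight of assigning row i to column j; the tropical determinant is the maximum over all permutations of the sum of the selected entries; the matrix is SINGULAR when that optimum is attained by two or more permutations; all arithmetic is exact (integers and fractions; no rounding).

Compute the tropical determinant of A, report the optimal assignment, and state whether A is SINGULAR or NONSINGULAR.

σ = (1, 2, 3, 4): (-1) + (-4) + 17 + 27 = 39
σ = (1, 2, 4, 3): (-1) + (-4) + 30 + 26 = 51
σ = (1, 3, 2, 4): (-1) + 12 + 4 + 27 = 42
σ = (1, 3, 4, 2): (-1) + 12 + 30 + 12 = 53
σ = (1, 4, 2, 3): (-1) + (-9) + 4 + 26 = 20
σ = (1, 4, 3, 2): (-1) + (-9) + 17 + 12 = 19
σ = (2, 1, 3, 4): (-9) + 13 + 17 + 27 = 48
σ = (2, 1, 4, 3): (-9) + 13 + 30 + 26 = 60
σ = (2, 3, 1, 4): (-9) + 12 + 7 + 27 = 37
σ = (2, 3, 4, 1): (-9) + 12 + 30 + (-8) = 25
σ = (2, 4, 1, 3): (-9) + (-9) + 7 + 26 = 15
σ = (2, 4, 3, 1): (-9) + (-9) + 17 + (-8) = -9
σ = (3, 1, 2, 4): 16 + 13 + 4 + 27 = 60
σ = (3, 1, 4, 2): 16 + 13 + 30 + 12 = 71
σ = (3, 2, 1, 4): 16 + (-4) + 7 + 27 = 46
σ = (3, 2, 4, 1): 16 + (-4) + 30 + (-8) = 34
σ = (3, 4, 1, 2): 16 + (-9) + 7 + 12 = 26
σ = (3, 4, 2, 1): 16 + (-9) + 4 + (-8) = 3
σ = (4, 1, 2, 3): 10 + 13 + 4 + 26 = 53
σ = (4, 1, 3, 2): 10 + 13 + 17 + 12 = 52
σ = (4, 2, 1, 3): 10 + (-4) + 7 + 26 = 39
σ = (4, 2, 3, 1): 10 + (-4) + 17 + (-8) = 15
σ = (4, 3, 1, 2): 10 + 12 + 7 + 12 = 41
σ = (4, 3, 2, 1): 10 + 12 + 4 + (-8) = 18
Optimal value attained by: σ = (3, 1, 4, 2).
Answer: det⊕(A) = 71; verdict: NONSINGULAR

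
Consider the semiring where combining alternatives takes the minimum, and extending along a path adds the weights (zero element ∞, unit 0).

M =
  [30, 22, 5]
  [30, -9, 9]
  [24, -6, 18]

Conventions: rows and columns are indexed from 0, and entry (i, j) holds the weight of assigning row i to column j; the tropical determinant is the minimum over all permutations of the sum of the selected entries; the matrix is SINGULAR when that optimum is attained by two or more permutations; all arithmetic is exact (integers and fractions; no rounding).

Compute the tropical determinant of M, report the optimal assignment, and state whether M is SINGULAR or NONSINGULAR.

σ = (0, 1, 2): 30 + (-9) + 18 = 39
σ = (0, 2, 1): 30 + 9 + (-6) = 33
σ = (1, 0, 2): 22 + 30 + 18 = 70
σ = (1, 2, 0): 22 + 9 + 24 = 55
σ = (2, 0, 1): 5 + 30 + (-6) = 29
σ = (2, 1, 0): 5 + (-9) + 24 = 20
Optimal value attained by: σ = (2, 1, 0).
Answer: det⊕(M) = 20; verdict: NONSINGULAR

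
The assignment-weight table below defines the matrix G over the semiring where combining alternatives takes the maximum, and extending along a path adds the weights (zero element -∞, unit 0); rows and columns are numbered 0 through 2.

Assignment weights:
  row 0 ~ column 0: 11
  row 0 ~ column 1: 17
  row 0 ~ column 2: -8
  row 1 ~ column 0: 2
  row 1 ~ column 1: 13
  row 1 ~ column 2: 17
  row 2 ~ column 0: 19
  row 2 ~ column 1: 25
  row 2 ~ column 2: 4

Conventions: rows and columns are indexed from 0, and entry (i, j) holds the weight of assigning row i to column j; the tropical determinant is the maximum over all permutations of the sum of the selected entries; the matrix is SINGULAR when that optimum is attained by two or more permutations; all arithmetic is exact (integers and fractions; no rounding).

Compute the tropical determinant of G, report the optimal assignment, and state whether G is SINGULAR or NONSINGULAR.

σ = (0, 1, 2): 11 + 13 + 4 = 28
σ = (0, 2, 1): 11 + 17 + 25 = 53
σ = (1, 0, 2): 17 + 2 + 4 = 23
σ = (1, 2, 0): 17 + 17 + 19 = 53
σ = (2, 0, 1): (-8) + 2 + 25 = 19
σ = (2, 1, 0): (-8) + 13 + 19 = 24
Optimal value attained by: σ = (0, 2, 1).
Answer: det⊕(G) = 53; verdict: SINGULAR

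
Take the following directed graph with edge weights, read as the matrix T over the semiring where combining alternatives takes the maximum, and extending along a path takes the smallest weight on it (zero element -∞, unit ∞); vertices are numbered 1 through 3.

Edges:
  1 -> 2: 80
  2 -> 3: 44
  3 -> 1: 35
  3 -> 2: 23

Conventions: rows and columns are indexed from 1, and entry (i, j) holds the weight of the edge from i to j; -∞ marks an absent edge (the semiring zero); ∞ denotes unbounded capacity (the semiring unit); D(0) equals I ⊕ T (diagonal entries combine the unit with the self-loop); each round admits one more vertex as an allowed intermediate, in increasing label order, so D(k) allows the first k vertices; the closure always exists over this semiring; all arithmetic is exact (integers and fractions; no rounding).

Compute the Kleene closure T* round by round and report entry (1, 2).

D(0):
  [∞, 80, -∞]
  [-∞, ∞, 44]
  [35, 23, ∞]
D(1):
  [∞, 80, -∞]
  [-∞, ∞, 44]
  [35, 35, ∞]
D(2):
  [∞, 80, 44]
  [-∞, ∞, 44]
  [35, 35, ∞]
D(3):
  [∞, 80, 44]
  [35, ∞, 44]
  [35, 35, ∞]
Answer: T*[1][2] = 80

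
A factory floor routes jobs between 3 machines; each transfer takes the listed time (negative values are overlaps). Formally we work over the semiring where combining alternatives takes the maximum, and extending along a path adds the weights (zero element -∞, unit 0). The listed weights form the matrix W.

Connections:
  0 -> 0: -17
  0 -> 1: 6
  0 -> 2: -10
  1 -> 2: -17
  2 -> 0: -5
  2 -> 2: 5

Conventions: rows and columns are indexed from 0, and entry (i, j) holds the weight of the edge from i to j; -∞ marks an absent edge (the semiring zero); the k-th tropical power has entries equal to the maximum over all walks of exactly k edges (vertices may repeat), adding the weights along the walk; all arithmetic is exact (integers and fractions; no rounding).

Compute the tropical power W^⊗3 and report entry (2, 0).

W^⊗2:
  [-15, -11, -5]
  [-22, -∞, -12]
  [0, 1, 10]
W^⊗3:
  [-10, -9, 0]
  [-17, -16, -7]
  [5, 6, 15]
Key observation: the optimum is the walk 2->2->2->0, with weight 5 + 5 + (-5) = 5.
Optimal value attained by: walk 2->2->2->0.
Answer: (W^⊗3)[2][0] = 5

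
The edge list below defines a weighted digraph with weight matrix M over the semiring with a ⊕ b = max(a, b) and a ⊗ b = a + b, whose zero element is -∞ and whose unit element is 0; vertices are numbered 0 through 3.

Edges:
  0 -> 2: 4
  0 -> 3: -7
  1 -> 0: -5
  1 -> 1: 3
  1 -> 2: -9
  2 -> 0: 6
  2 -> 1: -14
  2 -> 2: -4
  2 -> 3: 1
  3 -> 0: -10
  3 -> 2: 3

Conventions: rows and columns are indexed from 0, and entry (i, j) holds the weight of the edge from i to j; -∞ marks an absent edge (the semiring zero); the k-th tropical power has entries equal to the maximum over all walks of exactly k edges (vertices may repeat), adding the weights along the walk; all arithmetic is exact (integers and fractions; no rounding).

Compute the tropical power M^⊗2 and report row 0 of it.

M^⊗2:
  [10, -10, 0, 5]
  [-2, 6, -1, -8]
  [2, -11, 10, -1]
  [9, -11, -1, 4]
Answer: row 0 of M^⊗2 = [10, -10, 0, 5]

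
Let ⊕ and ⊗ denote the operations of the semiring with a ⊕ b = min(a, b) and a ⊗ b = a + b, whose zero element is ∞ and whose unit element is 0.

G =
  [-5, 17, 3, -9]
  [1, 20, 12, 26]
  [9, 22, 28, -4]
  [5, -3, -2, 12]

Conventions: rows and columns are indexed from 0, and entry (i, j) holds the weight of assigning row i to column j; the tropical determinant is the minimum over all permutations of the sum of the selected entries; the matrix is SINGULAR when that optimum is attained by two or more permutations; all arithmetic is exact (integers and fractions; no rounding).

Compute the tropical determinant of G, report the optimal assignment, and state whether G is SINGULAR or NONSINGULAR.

σ = (0, 1, 2, 3): (-5) + 20 + 28 + 12 = 55
σ = (0, 1, 3, 2): (-5) + 20 + (-4) + (-2) = 9
σ = (0, 2, 1, 3): (-5) + 12 + 22 + 12 = 41
σ = (0, 2, 3, 1): (-5) + 12 + (-4) + (-3) = 0
σ = (0, 3, 1, 2): (-5) + 26 + 22 + (-2) = 41
σ = (0, 3, 2, 1): (-5) + 26 + 28 + (-3) = 46
σ = (1, 0, 2, 3): 17 + 1 + 28 + 12 = 58
σ = (1, 0, 3, 2): 17 + 1 + (-4) + (-2) = 12
σ = (1, 2, 0, 3): 17 + 12 + 9 + 12 = 50
σ = (1, 2, 3, 0): 17 + 12 + (-4) + 5 = 30
σ = (1, 3, 0, 2): 17 + 26 + 9 + (-2) = 50
σ = (1, 3, 2, 0): 17 + 26 + 28 + 5 = 76
σ = (2, 0, 1, 3): 3 + 1 + 22 + 12 = 38
σ = (2, 0, 3, 1): 3 + 1 + (-4) + (-3) = -3
σ = (2, 1, 0, 3): 3 + 20 + 9 + 12 = 44
σ = (2, 1, 3, 0): 3 + 20 + (-4) + 5 = 24
σ = (2, 3, 0, 1): 3 + 26 + 9 + (-3) = 35
σ = (2, 3, 1, 0): 3 + 26 + 22 + 5 = 56
σ = (3, 0, 1, 2): (-9) + 1 + 22 + (-2) = 12
σ = (3, 0, 2, 1): (-9) + 1 + 28 + (-3) = 17
σ = (3, 1, 0, 2): (-9) + 20 + 9 + (-2) = 18
σ = (3, 1, 2, 0): (-9) + 20 + 28 + 5 = 44
σ = (3, 2, 0, 1): (-9) + 12 + 9 + (-3) = 9
σ = (3, 2, 1, 0): (-9) + 12 + 22 + 5 = 30
Optimal value attained by: σ = (2, 0, 3, 1).
Answer: det⊕(G) = -3; verdict: NONSINGULAR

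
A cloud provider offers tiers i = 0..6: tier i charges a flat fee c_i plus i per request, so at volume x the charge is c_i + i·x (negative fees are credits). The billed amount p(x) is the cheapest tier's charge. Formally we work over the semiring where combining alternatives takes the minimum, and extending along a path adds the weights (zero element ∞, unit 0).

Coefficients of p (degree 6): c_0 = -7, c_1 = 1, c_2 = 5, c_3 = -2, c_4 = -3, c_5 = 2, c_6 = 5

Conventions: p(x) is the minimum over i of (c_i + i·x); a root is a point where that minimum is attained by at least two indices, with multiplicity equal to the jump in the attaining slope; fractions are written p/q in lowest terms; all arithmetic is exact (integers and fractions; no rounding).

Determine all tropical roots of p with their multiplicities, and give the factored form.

hull edge (i=0, c=-7) to (i=4, c=-3): slope 1, span 4
hull edge (i=4, c=-3) to (i=6, c=5): slope 4, span 2
Factored form: p(x) = 5 ⊗ (x ⊕ (-4)) ⊗ (x ⊕ (-4)) ⊗ (x ⊕ (-1)) ⊗ (x ⊕ (-1)) ⊗ (x ⊕ (-1)) ⊗ (x ⊕ (-1))
Answer: roots = -4 (mult 2), -1 (mult 4)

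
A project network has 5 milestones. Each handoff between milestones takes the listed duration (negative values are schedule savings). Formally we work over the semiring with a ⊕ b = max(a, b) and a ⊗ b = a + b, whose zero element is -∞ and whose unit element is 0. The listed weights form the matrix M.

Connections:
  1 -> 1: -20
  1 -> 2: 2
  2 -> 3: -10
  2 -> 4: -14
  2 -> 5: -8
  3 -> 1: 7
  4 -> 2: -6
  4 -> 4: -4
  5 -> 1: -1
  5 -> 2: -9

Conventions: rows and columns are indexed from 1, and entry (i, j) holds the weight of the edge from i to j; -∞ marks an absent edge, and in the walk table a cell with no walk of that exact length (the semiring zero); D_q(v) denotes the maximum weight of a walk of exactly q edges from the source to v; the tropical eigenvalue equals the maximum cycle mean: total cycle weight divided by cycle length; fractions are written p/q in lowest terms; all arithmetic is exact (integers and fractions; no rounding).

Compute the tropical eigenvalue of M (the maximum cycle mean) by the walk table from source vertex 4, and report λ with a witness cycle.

q=0: [-∞, -∞, -∞, 0, -∞]
q=1: [-∞, -6, -∞, -4, -∞]
q=2: [-∞, -10, -16, -8, -14]
q=3: [-9, -14, -20, -12, -18]
q=4: [-13, -7, -24, -16, -22]
q=5: [-17, -11, -17, -20, -15]
Optimal cycle mean attained by: cycle 1->2->3->1, total 2 + (-10) + 7, length 3.
Answer: λ = -1/3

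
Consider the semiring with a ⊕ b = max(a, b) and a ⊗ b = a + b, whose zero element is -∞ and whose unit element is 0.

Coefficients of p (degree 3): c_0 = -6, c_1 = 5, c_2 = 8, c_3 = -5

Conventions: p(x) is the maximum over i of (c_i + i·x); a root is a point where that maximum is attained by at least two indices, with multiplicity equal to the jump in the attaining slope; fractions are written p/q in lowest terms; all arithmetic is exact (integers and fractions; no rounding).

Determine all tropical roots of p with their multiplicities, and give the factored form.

hull edge (i=0, c=-6) to (i=1, c=5): slope 11, span 1
hull edge (i=1, c=5) to (i=2, c=8): slope 3, span 1
hull edge (i=2, c=8) to (i=3, c=-5): slope -13, span 1
Factored form: p(x) = -5 ⊗ (x ⊕ (-11)) ⊗ (x ⊕ (-3)) ⊗ (x ⊕ 13)
Answer: roots = -11 (mult 1), -3 (mult 1), 13 (mult 1)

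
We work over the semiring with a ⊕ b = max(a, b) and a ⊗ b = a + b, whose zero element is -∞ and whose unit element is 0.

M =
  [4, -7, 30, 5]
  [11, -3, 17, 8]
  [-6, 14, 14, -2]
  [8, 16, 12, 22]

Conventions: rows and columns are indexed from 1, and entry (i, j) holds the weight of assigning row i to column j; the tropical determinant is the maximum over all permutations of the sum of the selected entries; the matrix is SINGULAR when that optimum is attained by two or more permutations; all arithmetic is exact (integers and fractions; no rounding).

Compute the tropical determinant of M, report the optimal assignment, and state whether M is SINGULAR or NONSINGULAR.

σ = (1, 2, 3, 4): 4 + (-3) + 14 + 22 = 37
σ = (1, 2, 4, 3): 4 + (-3) + (-2) + 12 = 11
σ = (1, 3, 2, 4): 4 + 17 + 14 + 22 = 57
σ = (1, 3, 4, 2): 4 + 17 + (-2) + 16 = 35
σ = (1, 4, 2, 3): 4 + 8 + 14 + 12 = 38
σ = (1, 4, 3, 2): 4 + 8 + 14 + 16 = 42
σ = (2, 1, 3, 4): (-7) + 11 + 14 + 22 = 40
σ = (2, 1, 4, 3): (-7) + 11 + (-2) + 12 = 14
σ = (2, 3, 1, 4): (-7) + 17 + (-6) + 22 = 26
σ = (2, 3, 4, 1): (-7) + 17 + (-2) + 8 = 16
σ = (2, 4, 1, 3): (-7) + 8 + (-6) + 12 = 7
σ = (2, 4, 3, 1): (-7) + 8 + 14 + 8 = 23
σ = (3, 1, 2, 4): 30 + 11 + 14 + 22 = 77
σ = (3, 1, 4, 2): 30 + 11 + (-2) + 16 = 55
σ = (3, 2, 1, 4): 30 + (-3) + (-6) + 22 = 43
σ = (3, 2, 4, 1): 30 + (-3) + (-2) + 8 = 33
σ = (3, 4, 1, 2): 30 + 8 + (-6) + 16 = 48
σ = (3, 4, 2, 1): 30 + 8 + 14 + 8 = 60
σ = (4, 1, 2, 3): 5 + 11 + 14 + 12 = 42
σ = (4, 1, 3, 2): 5 + 11 + 14 + 16 = 46
σ = (4, 2, 1, 3): 5 + (-3) + (-6) + 12 = 8
σ = (4, 2, 3, 1): 5 + (-3) + 14 + 8 = 24
σ = (4, 3, 1, 2): 5 + 17 + (-6) + 16 = 32
σ = (4, 3, 2, 1): 5 + 17 + 14 + 8 = 44
Optimal value attained by: σ = (3, 1, 2, 4).
Answer: det⊕(M) = 77; verdict: NONSINGULAR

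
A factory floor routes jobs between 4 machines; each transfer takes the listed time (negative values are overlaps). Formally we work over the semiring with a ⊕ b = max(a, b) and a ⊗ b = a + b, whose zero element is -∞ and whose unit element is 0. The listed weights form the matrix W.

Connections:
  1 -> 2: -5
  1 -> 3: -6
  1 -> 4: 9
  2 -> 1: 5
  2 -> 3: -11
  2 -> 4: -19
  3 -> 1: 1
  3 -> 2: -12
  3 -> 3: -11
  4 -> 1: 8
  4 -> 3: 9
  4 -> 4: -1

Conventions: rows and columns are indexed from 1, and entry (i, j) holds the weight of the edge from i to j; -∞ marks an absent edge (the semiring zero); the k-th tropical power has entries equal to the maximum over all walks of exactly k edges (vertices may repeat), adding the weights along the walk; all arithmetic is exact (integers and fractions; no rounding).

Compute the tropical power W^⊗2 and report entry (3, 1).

W^⊗2:
  [17, -18, 18, 8]
  [-10, 0, -1, 14]
  [-7, -4, -5, 10]
  [10, 3, 8, 17]
Key observation: the optimum is the walk 3->2->1, with weight (-12) + 5 = -7.
Optimal value attained by: walk 3->2->1.
Answer: (W^⊗2)[3][1] = -7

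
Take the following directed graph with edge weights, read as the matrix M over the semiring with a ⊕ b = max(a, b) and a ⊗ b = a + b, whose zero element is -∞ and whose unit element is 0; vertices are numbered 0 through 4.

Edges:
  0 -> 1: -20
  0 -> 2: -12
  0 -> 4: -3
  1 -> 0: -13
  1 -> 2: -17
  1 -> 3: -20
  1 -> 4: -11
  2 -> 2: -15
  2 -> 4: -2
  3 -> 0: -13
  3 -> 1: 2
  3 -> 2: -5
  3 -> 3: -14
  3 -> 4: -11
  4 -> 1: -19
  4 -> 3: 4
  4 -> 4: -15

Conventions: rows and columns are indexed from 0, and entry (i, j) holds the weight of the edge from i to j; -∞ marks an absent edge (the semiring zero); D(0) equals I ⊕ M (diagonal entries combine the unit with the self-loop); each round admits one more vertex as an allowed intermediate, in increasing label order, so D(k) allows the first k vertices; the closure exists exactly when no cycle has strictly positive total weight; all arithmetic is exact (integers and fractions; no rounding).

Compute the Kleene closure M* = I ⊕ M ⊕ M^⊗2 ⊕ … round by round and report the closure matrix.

D(0):
  [0, -20, -12, -∞, -3]
  [-13, 0, -17, -20, -11]
  [-∞, -∞, 0, -∞, -2]
  [-13, 2, -5, 0, -11]
  [-∞, -19, -∞, 4, 0]
D(1):
  [0, -20, -12, -∞, -3]
  [-13, 0, -17, -20, -11]
  [-∞, -∞, 0, -∞, -2]
  [-13, 2, -5, 0, -11]
  [-∞, -19, -∞, 4, 0]
D(2):
  [0, -20, -12, -40, -3]
  [-13, 0, -17, -20, -11]
  [-∞, -∞, 0, -∞, -2]
  [-11, 2, -5, 0, -9]
  [-32, -19, -36, 4, 0]
D(3):
  [0, -20, -12, -40, -3]
  [-13, 0, -17, -20, -11]
  [-∞, -∞, 0, -∞, -2]
  [-11, 2, -5, 0, -7]
  [-32, -19, -36, 4, 0]
D(4):
  [0, -20, -12, -40, -3]
  [-13, 0, -17, -20, -11]
  [-∞, -∞, 0, -∞, -2]
  [-11, 2, -5, 0, -7]
  [-7, 6, -1, 4, 0]
D(5):
  [0, 3, -4, 1, -3]
  [-13, 0, -12, -7, -11]
  [-9, 4, 0, 2, -2]
  [-11, 2, -5, 0, -7]
  [-7, 6, -1, 4, 0]
Answer: M* = [[0, 3, -4, 1, -3], [-13, 0, -12, -7, -11], [-9, 4, 0, 2, -2], [-11, 2, -5, 0, -7], [-7, 6, -1, 4, 0]]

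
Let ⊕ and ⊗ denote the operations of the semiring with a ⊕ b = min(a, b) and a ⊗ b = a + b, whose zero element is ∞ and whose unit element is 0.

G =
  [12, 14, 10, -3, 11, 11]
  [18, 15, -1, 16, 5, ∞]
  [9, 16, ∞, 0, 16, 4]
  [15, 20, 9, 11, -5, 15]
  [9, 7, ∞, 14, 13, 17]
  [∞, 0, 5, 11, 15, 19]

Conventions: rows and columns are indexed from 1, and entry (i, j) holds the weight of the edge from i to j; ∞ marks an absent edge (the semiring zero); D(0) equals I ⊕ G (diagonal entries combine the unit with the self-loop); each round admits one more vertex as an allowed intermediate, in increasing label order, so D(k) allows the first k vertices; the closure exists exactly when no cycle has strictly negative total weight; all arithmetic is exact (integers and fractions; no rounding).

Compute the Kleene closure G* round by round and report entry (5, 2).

D(0):
  [0, 14, 10, -3, 11, 11]
  [18, 0, -1, 16, 5, ∞]
  [9, 16, 0, 0, 16, 4]
  [15, 20, 9, 0, -5, 15]
  [9, 7, ∞, 14, 0, 17]
  [∞, 0, 5, 11, 15, 0]
D(1):
  [0, 14, 10, -3, 11, 11]
  [18, 0, -1, 15, 5, 29]
  [9, 16, 0, 0, 16, 4]
  [15, 20, 9, 0, -5, 15]
  [9, 7, 19, 6, 0, 17]
  [∞, 0, 5, 11, 15, 0]
D(2):
  [0, 14, 10, -3, 11, 11]
  [18, 0, -1, 15, 5, 29]
  [9, 16, 0, 0, 16, 4]
  [15, 20, 9, 0, -5, 15]
  [9, 7, 6, 6, 0, 17]
  [18, 0, -1, 11, 5, 0]
D(3):
  [0, 14, 10, -3, 11, 11]
  [8, 0, -1, -1, 5, 3]
  [9, 16, 0, 0, 16, 4]
  [15, 20, 9, 0, -5, 13]
  [9, 7, 6, 6, 0, 10]
  [8, 0, -1, -1, 5, 0]
D(4):
  [0, 14, 6, -3, -8, 10]
  [8, 0, -1, -1, -6, 3]
  [9, 16, 0, 0, -5, 4]
  [15, 20, 9, 0, -5, 13]
  [9, 7, 6, 6, 0, 10]
  [8, 0, -1, -1, -6, 0]
D(5):
  [0, -1, -2, -3, -8, 2]
  [3, 0, -1, -1, -6, 3]
  [4, 2, 0, 0, -5, 4]
  [4, 2, 1, 0, -5, 5]
  [9, 7, 6, 6, 0, 10]
  [3, 0, -1, -1, -6, 0]
D(6):
  [0, -1, -2, -3, -8, 2]
  [3, 0, -1, -1, -6, 3]
  [4, 2, 0, 0, -5, 4]
  [4, 2, 1, 0, -5, 5]
  [9, 7, 6, 6, 0, 10]
  [3, 0, -1, -1, -6, 0]
Answer: G*[5][2] = 7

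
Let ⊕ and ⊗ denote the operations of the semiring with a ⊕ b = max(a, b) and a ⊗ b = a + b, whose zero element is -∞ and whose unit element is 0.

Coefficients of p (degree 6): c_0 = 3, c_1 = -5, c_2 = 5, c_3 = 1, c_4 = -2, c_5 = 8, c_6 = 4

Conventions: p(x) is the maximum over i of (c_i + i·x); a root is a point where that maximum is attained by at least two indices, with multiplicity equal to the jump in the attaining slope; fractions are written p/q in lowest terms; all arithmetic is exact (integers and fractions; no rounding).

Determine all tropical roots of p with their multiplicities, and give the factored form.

hull edge (i=0, c=3) to (i=5, c=8): slope 1, span 5
hull edge (i=5, c=8) to (i=6, c=4): slope -4, span 1
Factored form: p(x) = 4 ⊗ (x ⊕ (-1)) ⊗ (x ⊕ (-1)) ⊗ (x ⊕ (-1)) ⊗ (x ⊕ (-1)) ⊗ (x ⊕ (-1)) ⊗ (x ⊕ 4)
Answer: roots = -1 (mult 5), 4 (mult 1)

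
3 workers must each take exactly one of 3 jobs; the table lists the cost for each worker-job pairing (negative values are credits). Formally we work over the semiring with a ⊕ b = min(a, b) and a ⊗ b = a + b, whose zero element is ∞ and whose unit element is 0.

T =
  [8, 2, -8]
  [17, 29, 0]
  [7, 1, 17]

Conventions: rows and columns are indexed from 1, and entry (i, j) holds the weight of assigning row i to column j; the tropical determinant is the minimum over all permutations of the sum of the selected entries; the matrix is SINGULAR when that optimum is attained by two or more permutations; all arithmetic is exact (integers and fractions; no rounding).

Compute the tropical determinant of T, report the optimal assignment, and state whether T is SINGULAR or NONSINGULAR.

σ = (1, 2, 3): 8 + 29 + 17 = 54
σ = (1, 3, 2): 8 + 0 + 1 = 9
σ = (2, 1, 3): 2 + 17 + 17 = 36
σ = (2, 3, 1): 2 + 0 + 7 = 9
σ = (3, 1, 2): (-8) + 17 + 1 = 10
σ = (3, 2, 1): (-8) + 29 + 7 = 28
Optimal value attained by: σ = (1, 3, 2).
Answer: det⊕(T) = 9; verdict: SINGULAR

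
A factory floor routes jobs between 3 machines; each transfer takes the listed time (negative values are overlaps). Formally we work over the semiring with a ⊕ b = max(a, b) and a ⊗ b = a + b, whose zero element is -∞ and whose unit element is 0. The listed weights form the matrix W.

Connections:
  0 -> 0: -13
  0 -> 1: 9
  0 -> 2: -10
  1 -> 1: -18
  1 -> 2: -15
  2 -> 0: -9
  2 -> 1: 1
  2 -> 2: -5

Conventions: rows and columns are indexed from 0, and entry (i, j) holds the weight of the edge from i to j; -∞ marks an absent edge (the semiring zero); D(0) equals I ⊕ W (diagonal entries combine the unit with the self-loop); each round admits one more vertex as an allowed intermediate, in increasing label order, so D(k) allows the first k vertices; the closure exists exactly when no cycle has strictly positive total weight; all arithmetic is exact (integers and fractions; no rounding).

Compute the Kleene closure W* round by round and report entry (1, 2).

D(0):
  [0, 9, -10]
  [-∞, 0, -15]
  [-9, 1, 0]
D(1):
  [0, 9, -10]
  [-∞, 0, -15]
  [-9, 1, 0]
D(2):
  [0, 9, -6]
  [-∞, 0, -15]
  [-9, 1, 0]
D(3):
  [0, 9, -6]
  [-24, 0, -15]
  [-9, 1, 0]
Answer: W*[1][2] = -15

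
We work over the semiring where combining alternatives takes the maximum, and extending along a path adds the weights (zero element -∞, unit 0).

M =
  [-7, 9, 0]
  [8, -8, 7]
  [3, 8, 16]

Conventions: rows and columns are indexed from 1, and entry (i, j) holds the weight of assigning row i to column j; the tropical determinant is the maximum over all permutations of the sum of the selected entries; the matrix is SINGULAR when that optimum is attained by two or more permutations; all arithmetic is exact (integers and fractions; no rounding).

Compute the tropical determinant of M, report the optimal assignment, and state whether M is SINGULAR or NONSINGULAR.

σ = (1, 2, 3): (-7) + (-8) + 16 = 1
σ = (1, 3, 2): (-7) + 7 + 8 = 8
σ = (2, 1, 3): 9 + 8 + 16 = 33
σ = (2, 3, 1): 9 + 7 + 3 = 19
σ = (3, 1, 2): 0 + 8 + 8 = 16
σ = (3, 2, 1): 0 + (-8) + 3 = -5
Optimal value attained by: σ = (2, 1, 3).
Answer: det⊕(M) = 33; verdict: NONSINGULAR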